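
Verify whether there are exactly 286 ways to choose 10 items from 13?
True

Working:
C(13,10) = 286.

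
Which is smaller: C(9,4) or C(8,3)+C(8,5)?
C(9,4)=126; C(8,3)+C(8,5)=56+56=112.
Final answer: C(8,3)+C(8,5)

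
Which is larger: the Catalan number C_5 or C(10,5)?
C(10,5)

Working:
C_5 = C(10,5)/(5+1) = 252/6 = 42; C(10,5) = 252.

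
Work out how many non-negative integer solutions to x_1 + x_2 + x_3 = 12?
91

C(12+3-1, 3-1) = 91.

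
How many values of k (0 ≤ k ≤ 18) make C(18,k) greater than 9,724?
7

Explanation: Row 18 is unimodal and symmetric about k=18/2. C(18,5)=8,568 ≤ 9,724; C(18,6)=18,564 > 9,724; by symmetry C(18,k) > 9,724 for k = 6..12. That's 12 - 6 + 1 = 7 values.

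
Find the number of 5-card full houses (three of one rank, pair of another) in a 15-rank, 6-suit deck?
63,000

Solution: Triple rank: 15. Triple suits: C(6,3)=20. Pair rank: 14. Pair suits: C(6,2)=15. Total: 63,000.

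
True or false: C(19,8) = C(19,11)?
True

Solution: C(19,8) = C(19,19-8) by the symmetry property; both equal 75,582.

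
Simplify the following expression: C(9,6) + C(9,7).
By Pascal's identity: C(10,7) = 120.
Final answer: 120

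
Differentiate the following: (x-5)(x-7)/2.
(2x - 12)/2

d/dx[(x-5)(x-7)] = (x-7) + (x-5) = 2x - 12. Dividing by 2 gives (2x - 12)/2.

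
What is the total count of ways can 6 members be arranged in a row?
720

Explanation: Arrangements of 6 distinct objects: 6! = 720.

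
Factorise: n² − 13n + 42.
(n − 6)(n − 7)

Seek roots whose sum is 13 and product is 42: (6, 7). So n² − 13n + 42 = (n − 6)(n − 7).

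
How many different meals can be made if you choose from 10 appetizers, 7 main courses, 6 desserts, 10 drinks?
By the multiplication principle: 10 × 7 × 6 × 10 = 4,200.
Final answer: 4,200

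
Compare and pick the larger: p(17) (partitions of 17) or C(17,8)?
C(17,8)

Explanation: Pentagonal recurrence p(n) = p(n−1) + p(n−2) − p(n−5) − p(n−7) + …: p(17) = p(16) + p(15) − p(12) − p(10) + p(5) + p(2) = 231 + 176 − 77 − 42 + 7 + 2 = 297; C(17,8) = 24,310.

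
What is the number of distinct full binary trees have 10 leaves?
Using the Catalan number formula: C_n = C(2n, n) / (n+1)
C_9 = C(18, 9) / (9+1)
     = 48620 / 10
     = 4,862

Answer: 4,862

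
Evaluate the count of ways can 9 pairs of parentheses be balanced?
Using the Catalan number formula: C_n = C(2n, n) / (n+1)
C_9 = C(18, 9) / (9+1)
     = 48620 / 10
     = 4,862
Final answer: 4,862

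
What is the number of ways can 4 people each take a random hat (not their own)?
9

Solution: Using D(n) = (n-1)[D(n-1) + D(n-2)]:
D(4) = (4-1) × [D(3) + D(2)]
      = 3 × [2 + 1]
      = 3 × 3
      = 9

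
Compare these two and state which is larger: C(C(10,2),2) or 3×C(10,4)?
C(C(10,2),2)

Reasoning: C(C(10,2),2)=990, 3×C(10,4)=630.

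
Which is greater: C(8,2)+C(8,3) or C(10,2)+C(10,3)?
First=84, Second=165.
Final answer: C(10,2)+C(10,3)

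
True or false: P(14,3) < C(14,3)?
False

Solution: P(14,3) = 2,184 and C(14,3) = 364; P(n,r) = r! × C(n,r) so P > C whenever r ≥ 2.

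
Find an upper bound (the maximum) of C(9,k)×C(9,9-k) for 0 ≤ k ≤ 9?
15,876
C(9,k)·C(9,9-k) = C(9,k)², maximised at the centre k = 4: C(9,4)² = 15,876.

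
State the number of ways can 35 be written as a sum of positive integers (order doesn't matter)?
14,883

Working:
Pentagonal recurrence p(n) = p(n−1) + p(n−2) − p(n−5) − p(n−7) + …: p(35) = p(34) + p(33) − p(30) − p(28) + p(23) + p(20) − p(13) − p(9) + p(0) = 12,310 + 10,143 − 5,604 − 3,718 + 1,255 + 627 − 101 − 30 + 1 = 14,883.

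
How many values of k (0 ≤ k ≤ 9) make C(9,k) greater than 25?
6

Reasoning: Row 9 is unimodal and symmetric about k=9/2. C(9,1)=9 ≤ 25; C(9,2)=36 > 25; by symmetry C(9,k) > 25 for k = 2..7. That's 7 - 2 + 1 = 6 values.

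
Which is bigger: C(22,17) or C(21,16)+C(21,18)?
C(22,17)

Reasoning: C(22,17)=26,334; C(21,16)+C(21,18)=20,349+1,330=21,679.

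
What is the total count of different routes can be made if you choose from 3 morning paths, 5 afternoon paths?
15

Working:
By the multiplication principle: 3 × 5 = 15.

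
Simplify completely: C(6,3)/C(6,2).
4/3

Reasoning: C(n,k+1)/C(n,k) = (n−k)/(k+1). Here (6−2)/(2+1) = 4/3 = 4/3.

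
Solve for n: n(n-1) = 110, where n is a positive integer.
n² − n − 110 = 0, so n = (1 ± √(1 + 4·110))/2 = (1 ± √441)/2 = (1 ± 21)/2, i.e. n = 11 or n = -10. Taking the positive root, n = 11 (check: 11×10 = 110).
Final answer: 11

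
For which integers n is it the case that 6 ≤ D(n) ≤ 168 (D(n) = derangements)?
Using D(n) = (n−1)[D(n−1) + D(n−2)] with D(1)=0, D(2)=1: D(3)=2; D(4)=9; D(5)=44; D(6)=265. So valid n = 4, 5.

Answer: 4, 5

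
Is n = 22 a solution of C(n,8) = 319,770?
C(22,8) = 22·21·20·19·18·17·16·15/8! = 12,893,126,400/40,320 = 319,770, which equals 319,770.
Final answer: Yes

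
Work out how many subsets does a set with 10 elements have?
1,024

Working:
Each element can be included or excluded: 2^10 = 1,024.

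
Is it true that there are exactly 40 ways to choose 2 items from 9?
False
C(9,2) = 36 ≠ 40.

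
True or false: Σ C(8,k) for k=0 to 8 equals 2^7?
False
Binomial theorem: Σ C(8,k) = (1+1)^8 = 2^8 = 256; RHS 2^7 = 128.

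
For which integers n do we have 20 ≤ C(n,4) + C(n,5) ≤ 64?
6, 7

Working:
C(5,4)+C(5,5)=6; C(6,4)+C(6,5)=21; C(7,4)+C(7,5)=56; C(8,4)+C(8,5)=126. So valid n = 6, 7.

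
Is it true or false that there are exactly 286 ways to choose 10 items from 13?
C(13,10) = 286.

Answer: True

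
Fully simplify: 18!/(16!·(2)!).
153

Explanation: This is C(18,16) = 153.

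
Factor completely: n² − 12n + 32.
Seek roots whose sum is 12 and product is 32: (4, 8). So n² − 12n + 32 = (n − 4)(n − 8).

Answer: (n − 4)(n − 8)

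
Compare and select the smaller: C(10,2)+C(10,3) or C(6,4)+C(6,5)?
C(6,4)+C(6,5)

First=165, Second=21.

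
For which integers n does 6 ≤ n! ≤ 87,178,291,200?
n! is strictly increasing; 3! = 6 and 14! = 87,178,291,200, so valid n = 3, 4, 5, 6, 7, 8, 9, 10, 11, 12, 13, 14.

Answer: 3, 4, 5, 6, 7, 8, 9, 10, 11, 12, 13, 14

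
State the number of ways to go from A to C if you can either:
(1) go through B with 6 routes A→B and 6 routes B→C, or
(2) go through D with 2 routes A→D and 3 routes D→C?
42

Route via B: 6×6=36. Route via D: 2×3=6. Total: 42.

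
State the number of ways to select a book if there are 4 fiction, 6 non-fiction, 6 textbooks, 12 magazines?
By the addition principle: 4 + 6 + 6 + 12 = 28.

Answer: 28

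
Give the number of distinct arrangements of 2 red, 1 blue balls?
3

Explanation: Multinomial: 3!/(2! × 1!) = 3.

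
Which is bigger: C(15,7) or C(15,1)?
C(15,7)
C(15,7)=6,435, C(15,1)=15.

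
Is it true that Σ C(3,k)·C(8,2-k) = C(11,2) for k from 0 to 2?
True

Solution: Vandermonde's identity gives C(11,2) = 55; RHS C(11,2) = 55.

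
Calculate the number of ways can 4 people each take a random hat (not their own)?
9

Working:
Using D(n) = (n-1)[D(n-1) + D(n-2)]:
D(4) = (4-1) × [D(3) + D(2)]
      = 3 × [2 + 1]
      = 3 × 3
      = 9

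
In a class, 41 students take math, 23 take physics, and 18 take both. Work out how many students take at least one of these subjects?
46
|A∪B| = |A|+|B|-|A∩B| = 41+23-18 = 46.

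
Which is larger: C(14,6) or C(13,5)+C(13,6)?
By Pascal's identity: C(14,6) = C(13,5)+C(13,6) = 3,003. Equal.

Answer: Equal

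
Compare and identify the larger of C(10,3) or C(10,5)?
C(10,5)

Explanation: C(10,3)=120, C(10,5)=252.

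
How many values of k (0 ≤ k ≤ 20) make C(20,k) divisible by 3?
12

Reasoning: Checking C(20,k) mod 3 for k = 0..20: divisible at k = 3, 4, 5, 6, 7, 8, 12, 13, 14, 15, 16, 17. That's 12 values.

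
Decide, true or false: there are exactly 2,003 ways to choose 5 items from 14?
False

Solution: C(14,5) = 2,002 ≠ 2003.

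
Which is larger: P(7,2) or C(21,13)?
P(7,2)=42, C(21,13)=203,490.

Answer: C(21,13)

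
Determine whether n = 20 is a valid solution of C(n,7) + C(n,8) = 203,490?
Yes

C(20,7) + C(20,8) = 77,520 + 125,970 = 203,490, which equals 203,490.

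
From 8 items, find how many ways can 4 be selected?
C(8,4) = 8! / (4! × (8-4)!)
         = 8! / (4! × 4!)
         = 70

Answer: 70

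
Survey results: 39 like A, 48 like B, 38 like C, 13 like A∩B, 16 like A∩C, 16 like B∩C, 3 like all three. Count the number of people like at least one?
83

|A∪B∪C| = 39+48+38-13-16-16+3 = 83.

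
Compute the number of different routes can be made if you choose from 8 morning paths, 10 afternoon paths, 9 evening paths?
720

By the multiplication principle: 8 × 10 × 9 = 720.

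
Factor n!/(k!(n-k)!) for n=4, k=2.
C(4,2) = 6

Reasoning: This is the binomial coefficient C(4,2) = 6.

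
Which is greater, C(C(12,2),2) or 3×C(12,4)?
C(C(12,2),2)=2,145, 3×C(12,4)=1,485.

Answer: C(C(12,2),2)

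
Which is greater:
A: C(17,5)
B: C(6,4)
A

A=C(17,5)=6,188, B=C(6,4)=15.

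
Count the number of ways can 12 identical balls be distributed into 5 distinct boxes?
1,820

Working:
C(12+5-1, 5-1) = C(16, 4) = 1,820.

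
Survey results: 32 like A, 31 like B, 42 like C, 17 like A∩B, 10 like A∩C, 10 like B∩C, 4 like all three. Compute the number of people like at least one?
|A∪B∪C| = 32+31+42-17-10-10+4 = 72.

Answer: 72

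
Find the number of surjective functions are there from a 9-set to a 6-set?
1,905,120

Working:
Onto functions = 6! × S(9,6)
First compute S(9,6) via recurrence:
Using the Stirling recurrence: S(n,k) = k·S(n-1,k) + S(n-1,k-1)
S(9,6) = 6·S(8,6) + S(8,5)
         = 6·266 + 1050
         = 1596 + 1050
         = 2,646
Then: 720 × 2646 = 1,905,120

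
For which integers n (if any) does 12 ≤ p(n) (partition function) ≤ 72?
Tabulating p(n) via p(n) = p(n−1) + p(n−2) − p(n−5) − p(n−7) + …: p(6)=11; p(7)=15; p(8)=22; p(9)=30; p(10)=42; p(11)=56; p(12)=77. So valid n = 7, 8, 9, 10, 11.
Final answer: 7, 8, 9, 10, 11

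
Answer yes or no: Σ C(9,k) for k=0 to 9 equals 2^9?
Yes
Binomial theorem: Σ C(9,k) = (1+1)^9 = 2^9 = 512; RHS 2^9 = 512.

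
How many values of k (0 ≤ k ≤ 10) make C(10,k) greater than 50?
5

Working:
Row 10 is unimodal and symmetric about k=10/2. C(10,2)=45 ≤ 50; C(10,3)=120 > 50; by symmetry C(10,k) > 50 for k = 3..7. That's 7 - 3 + 1 = 5 values.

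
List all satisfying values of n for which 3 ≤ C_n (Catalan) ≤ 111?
3, 4, 5

Reasoning: C_2=2; C_3=5; C_4=14; C_5=42; C_6=132. So valid n = 3, 4, 5.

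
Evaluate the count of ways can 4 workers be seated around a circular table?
Circular arrangements: (4-1)! = 6.
Final answer: 6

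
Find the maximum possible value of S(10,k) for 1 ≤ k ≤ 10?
42,525

Solution: Row S(10,k) for k = 1..10 (via S(n,k) = k·S(n−1,k) + S(n−1,k−1)): 1, 511, 9,330, 34,105, 42,525, 22,827, 5,880, 750, 45, 1. The row is unimodal; maximum at k = 5: 42,525.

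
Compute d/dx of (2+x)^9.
9(2+x)^8

Solution: Using the power rule: d/dx (2+x)^9 = 9(2+x)^{8}.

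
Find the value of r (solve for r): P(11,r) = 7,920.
4

Working:
P(11,r) = 11·10·…·(11−r+1), a product of r factors. Multiplying down from 11: 11 = 11; 11·10 = 110; 11·10·9 = 990; 11·10·9·8 = 7,920 ✓ (4 factors). So r = 4.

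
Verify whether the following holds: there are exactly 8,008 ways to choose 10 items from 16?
True

Explanation: C(16,10) = 8,008.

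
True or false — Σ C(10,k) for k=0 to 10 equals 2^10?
Binomial theorem: Σ C(10,k) = (1+1)^10 = 2^10 = 1,024; RHS 2^10 = 1,024.
Final answer: True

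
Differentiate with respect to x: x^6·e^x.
Product rule: d/dx[x^6]·e^x + x^6·d/dx[e^x] = 6x^{5}e^x + x^6e^x.

Answer: (6x^5 + x^6)e^x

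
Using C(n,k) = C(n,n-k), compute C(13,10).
286

Working:
C(13,10) = C(13,3) = 286.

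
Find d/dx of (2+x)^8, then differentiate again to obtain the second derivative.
56(2+x)^6

Working:
First derivative: 8(2+x)^{7}. Second derivative: 8·7·(2+x)^{6} = 56(2+x)^{6}.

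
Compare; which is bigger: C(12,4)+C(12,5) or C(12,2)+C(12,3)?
C(12,4)+C(12,5)

First=1,287, Second=286.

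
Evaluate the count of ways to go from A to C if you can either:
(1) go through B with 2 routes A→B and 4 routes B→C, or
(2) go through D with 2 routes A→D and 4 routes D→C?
Route via B: 2×4=8. Route via D: 2×4=8. Total: 16.
Final answer: 16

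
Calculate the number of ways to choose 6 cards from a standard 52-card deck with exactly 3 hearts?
2,613,754

Explanation: 13 hearts and 39 non-hearts: C(13,3) × C(39,3) = 286 × 9139 = 2,613,754.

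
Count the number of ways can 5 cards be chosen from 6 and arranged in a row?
720

Solution: P(6,5) = 6!/(6-5)! = 720.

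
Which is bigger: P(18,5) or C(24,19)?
P(18,5)=1,028,160, C(24,19)=42,504.
Final answer: P(18,5)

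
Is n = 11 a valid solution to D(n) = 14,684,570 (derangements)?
Yes
D(11) = (11-1)·[D(10) + D(9)] = 10·[1,334,961 + 133,496] = 14,684,570, which equals 14,684,570.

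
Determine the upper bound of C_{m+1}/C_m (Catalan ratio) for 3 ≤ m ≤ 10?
7/2
C_{m+1}/C_m = 2(2m+1)/(m+2), which increases with m. Maximum at m = 10: 2·21/12 = 7/2.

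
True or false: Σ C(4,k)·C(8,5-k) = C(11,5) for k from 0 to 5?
Vandermonde's identity gives C(12,5) = 792; RHS C(11,5) = 462.
Final answer: False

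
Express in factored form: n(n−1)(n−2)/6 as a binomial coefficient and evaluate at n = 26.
n(n−1)(n−2)/6 = n!/(3!(n−3)!) = C(n,3). At n = 26: C(26,3) = 2,600.

Answer: C(n,3); C(26,3) = 2,600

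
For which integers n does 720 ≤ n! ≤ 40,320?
6, 7, 8

n! is strictly increasing; 6! = 720 and 8! = 40,320, so valid n = 6, 7, 8.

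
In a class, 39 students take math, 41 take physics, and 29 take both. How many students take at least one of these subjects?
51

Working:
|A∪B| = |A|+|B|-|A∩B| = 39+41-29 = 51.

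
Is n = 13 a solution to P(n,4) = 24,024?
P(13,4) = 13·12·11·10 = 17,160, which does not equal 24,024.

Answer: No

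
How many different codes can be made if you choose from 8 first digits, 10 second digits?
80
By the multiplication principle: 8 × 10 = 80.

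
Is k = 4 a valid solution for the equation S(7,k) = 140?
No

Explanation: S(7,4) = 4·S(6,4) + S(6,3) = 4·65 + 90 = 350, which does not equal 140.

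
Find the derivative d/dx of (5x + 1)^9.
45(5x + 1)^8

Chain rule: 9(5x+1)^{8} × 5 = 45(5x+1)^{8}.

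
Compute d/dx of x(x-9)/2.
d/dx[(x-0)(x-9)] = (x-9) + (x-0) = 2x - 9. Dividing by 2 gives (2x - 9)/2.
Final answer: (2x - 9)/2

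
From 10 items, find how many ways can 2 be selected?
45

Reasoning: C(10,2) = 10! / (2! × (10-2)!)
         = 10! / (2! × 8!)
         = 45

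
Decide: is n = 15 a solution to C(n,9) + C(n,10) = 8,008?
C(15,9) + C(15,10) = 5,005 + 3,003 = 8,008, which equals 8,008.

Answer: Yes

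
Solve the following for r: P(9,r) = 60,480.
P(9,r) = 9·8·…·(9−r+1), a product of r factors. Multiplying down from 9: 9 = 9; 9·8 = 72; 9·8·7 = 504; 9·8·7·6 = 3,024; 9·8·7·6·5 = 15,120; 9·8·7·6·5·4 = 60,480 ✓ (6 factors). So r = 6.
Final answer: 6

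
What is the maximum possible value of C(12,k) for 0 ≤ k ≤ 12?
924

Working:
Maximum at k = 6: C(12,6) = 924.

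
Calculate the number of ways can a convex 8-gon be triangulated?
132

Working:
Using the Catalan number formula: C_n = C(2n, n) / (n+1)
C_6 = C(12, 6) / (6+1)
     = 924 / 7
     = 132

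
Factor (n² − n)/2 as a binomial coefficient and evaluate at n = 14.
C(n,2); C(14,2) = 91

Reasoning: (n² − n)/2 = n(n−1)/2 = C(n,2). At n = 14: C(14,2) = 91.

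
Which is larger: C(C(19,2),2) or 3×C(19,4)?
C(C(19,2),2)

Working:
C(C(19,2),2)=14,535, 3×C(19,4)=11,628.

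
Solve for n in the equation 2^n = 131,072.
17

Working:
131,072 = 1,024 × 128 = 2^10 × 2^7 = 2^17, so n = 17.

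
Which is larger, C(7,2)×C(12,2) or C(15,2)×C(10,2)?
C(15,2)×C(10,2)

Explanation: C(7,2)×C(12,2)=1,386, C(15,2)×C(10,2)=4,725.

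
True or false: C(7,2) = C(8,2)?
False

Explanation: LHS = C(7,2) = 21; RHS = C(8,2) = 28. 21 ≠ 28, so the statement does not hold.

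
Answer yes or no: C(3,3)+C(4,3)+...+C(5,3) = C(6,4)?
Hockey stick identity gives Σ = C(6,4) = 15; RHS C(6,4) = 15.
Final answer: Yes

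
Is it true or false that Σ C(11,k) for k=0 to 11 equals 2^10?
Binomial theorem: Σ C(11,k) = (1+1)^11 = 2^11 = 2,048; RHS 2^10 = 1,024.
Final answer: False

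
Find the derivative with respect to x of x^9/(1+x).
(9x^8(1+x) - x^9)/(1+x)²

Explanation: Quotient rule: [9x^{8}(1+x) - x^9]/(1+x)².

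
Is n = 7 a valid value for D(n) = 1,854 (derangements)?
Yes

Explanation: D(7) = (7-1)·[D(6) + D(5)] = 6·[265 + 44] = 1,854, which equals 1,854.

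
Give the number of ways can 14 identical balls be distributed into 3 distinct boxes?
120
C(14+3-1, 3-1) = C(16, 2) = 120.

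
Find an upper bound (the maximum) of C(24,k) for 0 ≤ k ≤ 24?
2,704,156

Reasoning: Maximum at k = 12: C(24,12) = 2,704,156.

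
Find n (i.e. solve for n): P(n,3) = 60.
5

Working:
P(n,3) = n(n−1)(n−2) is increasing in n; n(n−1)(n−2) ≈ (n−1)^3 = 60 gives n ≈ 4.9. Check: P(3,3) = 6, P(4,3) = 24, P(5,3) = 60 ✓. So n = 5.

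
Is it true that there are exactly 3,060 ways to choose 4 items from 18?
True

Working:
C(18,4) = 3,060.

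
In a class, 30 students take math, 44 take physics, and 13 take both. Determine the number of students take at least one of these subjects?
61
|A∪B| = |A|+|B|-|A∩B| = 30+44-13 = 61.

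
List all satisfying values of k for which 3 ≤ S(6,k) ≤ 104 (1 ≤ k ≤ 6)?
2, 3, 4, 5

Solution: S(6,1)=1; S(6,2)=31; S(6,3)=90; S(6,4)=65; S(6,5)=15; S(6,6)=1. So valid k = 2, 3, 4, 5.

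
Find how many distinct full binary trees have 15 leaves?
2,674,440

Solution: Using the Catalan number formula: C_n = C(2n, n) / (n+1)
C_14 = C(28, 14) / (14+1)
     = 40116600 / 15
     = 2,674,440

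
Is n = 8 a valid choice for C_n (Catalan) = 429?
No

Reasoning: C_8 = C(16,8)/(8+1) = 12,870/9 = 1,430, which does not equal 429.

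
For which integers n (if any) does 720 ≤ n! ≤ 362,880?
n! is strictly increasing; 6! = 720 and 9! = 362,880, so valid n = 6, 7, 8, 9.
Final answer: 6, 7, 8, 9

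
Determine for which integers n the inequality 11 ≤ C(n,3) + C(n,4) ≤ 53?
C(4,3)+C(4,4)=5; C(5,3)+C(5,4)=15; C(6,3)+C(6,4)=35; C(7,3)+C(7,4)=70. So valid n = 5, 6.
Final answer: 5, 6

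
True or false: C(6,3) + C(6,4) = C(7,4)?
True

Explanation: Pascal's identity C(n,k) + C(n,k+1) = C(n+1,k+1): 20 + 15 = 35 = C(7,4).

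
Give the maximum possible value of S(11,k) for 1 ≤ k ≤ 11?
Row S(11,k) for k = 1..11 (via S(n,k) = k·S(n−1,k) + S(n−1,k−1)): 1, 1,023, 28,501, 145,750, 246,730, 179,487, 63,987, 11,880, 1,155, 55, 1. The row is unimodal; maximum at k = 5: 246,730.

Answer: 246,730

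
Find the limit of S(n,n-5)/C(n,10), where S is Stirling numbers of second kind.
The leading term of S(n,n-5) as a polynomial in n is (9)!!·C(n,10), so the ratio → (9)!! = 945.
Final answer: 945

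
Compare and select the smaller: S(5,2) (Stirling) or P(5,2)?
S(5,2) = 2·S(4,2) + S(4,1) = 2·7 + 1 = 15; P(5,2) = 20.
Final answer: S(5,2)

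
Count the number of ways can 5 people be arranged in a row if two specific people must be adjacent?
48

Working:
Treat pair as unit: (5-1)! arrangements × 2 internal orders = 48.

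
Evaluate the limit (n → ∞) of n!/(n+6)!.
0
n!/(n+6)! = 1/[(n+1)(n+2)···(n+6)] → 0 as n → ∞.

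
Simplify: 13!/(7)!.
1,235,520

Working:
This equals 13×12×...×8 = 1,235,520.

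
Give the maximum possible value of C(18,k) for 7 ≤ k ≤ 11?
C(18,k) is maximised at the centre of the row: C(18,9) = 48,620.

Answer: 48,620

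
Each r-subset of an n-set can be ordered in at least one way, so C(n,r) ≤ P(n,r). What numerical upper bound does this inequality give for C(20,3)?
6,840

Working:
P(20,3) = 20·19·18 = 6,840, so C(20,3) ≤ 6,840. (The bound is loose by a factor of 3! = 6: C(20,3) = 6,840/6 = 1,140.)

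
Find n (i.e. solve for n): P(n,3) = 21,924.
29

P(n,3) = n(n−1)(n−2) is increasing in n; n(n−1)(n−2) ≈ (n−1)^3 = 21,924 gives n ≈ 29.0. Check: P(27,3) = 17,550, P(28,3) = 19,656, P(29,3) = 21,924 ✓. So n = 29.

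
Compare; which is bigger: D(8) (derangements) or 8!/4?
D(8)

D(8) = (8-1)·[D(7) + D(6)] = 7·[1,854 + 265] = 14,833; 8!/4 = 40,320/4 = 10,080.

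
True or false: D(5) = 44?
True

Solution: Derangements of 5 elements: D(5) = (5-1)·[D(4) + D(3)] = 4·[9 + 2] = 44.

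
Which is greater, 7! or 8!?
7!=5,040, 8!=40,320. 8! > 7!.
Final answer: 8!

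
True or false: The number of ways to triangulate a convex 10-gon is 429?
False
Triangulations of a convex 10-gon are counted by the Catalan number C_8: C_8 = C(16,8)/(8+1) = 12,870/9 = 1,430.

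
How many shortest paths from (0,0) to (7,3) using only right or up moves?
120
Choose 7 rights from 10 moves: C(10,7) = 120.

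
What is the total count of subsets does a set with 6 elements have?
64
Each element can be included or excluded: 2^6 = 64.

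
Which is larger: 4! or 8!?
8!
4!=24, 8!=40,320. 8! > 4!.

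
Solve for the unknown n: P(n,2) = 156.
13
P(n,2) = n(n−1) is increasing in n; n(n−1) ≈ (n−0.5)^2 = 156 gives n ≈ 13.0. Check: P(11,2) = 110, P(12,2) = 132, P(13,2) = 156 ✓. So n = 13.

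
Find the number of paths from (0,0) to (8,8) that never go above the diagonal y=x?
1,430

Reasoning: Counted by the Catalan number C_8: C_8 = C(16,8)/(8+1) = 12,870/9 = 1,430.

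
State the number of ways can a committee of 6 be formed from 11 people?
462

Solution: C(11,6) = 11! / (6! × (11-6)!)
         = 11! / (6! × 5!)
         = 462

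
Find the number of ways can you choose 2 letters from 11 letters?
55

Explanation: C(11,2) = 11! / (2! × (11-2)!)
         = 11! / (2! × 9!)
         = 55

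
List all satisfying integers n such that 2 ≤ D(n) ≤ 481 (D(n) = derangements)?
3, 4, 5, 6
Using D(n) = (n−1)[D(n−1) + D(n−2)] with D(1)=0, D(2)=1: D(2)=1; D(3)=2; D(4)=9; D(5)=44; D(6)=265; D(7)=1,854. So valid n = 3, 4, 5, 6.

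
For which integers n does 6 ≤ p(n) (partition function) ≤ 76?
5, 6, 7, 8, 9, 10, 11

Solution: Tabulating p(n) via p(n) = p(n−1) + p(n−2) − p(n−5) − p(n−7) + …: p(4)=5; p(5)=7; p(6)=11; p(7)=15; p(8)=22; p(9)=30; p(10)=42; p(11)=56; p(12)=77. So valid n = 5, 6, 7, 8, 9, 10, 11.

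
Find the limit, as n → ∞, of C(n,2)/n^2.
1/2
C(n,2) ≈ n^2/2! for large n. Limit = 1/2! = 1/2.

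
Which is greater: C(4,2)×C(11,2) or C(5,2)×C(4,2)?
C(4,2)×C(11,2)

Explanation: C(4,2)×C(11,2)=330, C(5,2)×C(4,2)=60.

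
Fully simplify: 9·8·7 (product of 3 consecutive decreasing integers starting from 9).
504

Working:
This is P(9,3) = 9!/(6)! = 504.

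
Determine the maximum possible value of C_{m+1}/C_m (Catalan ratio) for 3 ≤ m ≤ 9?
38/11

Solution: C_{m+1}/C_m = 2(2m+1)/(m+2), which increases with m. Maximum at m = 9: 2·19/11 = 38/11.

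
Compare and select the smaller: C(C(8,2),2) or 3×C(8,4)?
3×C(8,4)
C(C(8,2),2)=378, 3×C(8,4)=210.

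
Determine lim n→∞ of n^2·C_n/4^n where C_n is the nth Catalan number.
∞

C_n ~ 4^n/(n^(3/2)√π), so n^2·C_n/4^n ~ n^(2 − 3/2)/√π → ∞.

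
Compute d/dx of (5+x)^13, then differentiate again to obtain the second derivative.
First derivative: 13(5+x)^{12}. Second derivative: 13·12·(5+x)^{11} = 156(5+x)^{11}.

Answer: 156(5+x)^11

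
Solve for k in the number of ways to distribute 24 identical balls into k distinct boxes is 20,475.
5
Stars and bars: the count is C(24+k−1, k−1), increasing in k. k=3: C(26,2) = 325, k=4: C(27,3) = 2,925, k=5: C(28,4) = 20,475 ✓. So k = 5.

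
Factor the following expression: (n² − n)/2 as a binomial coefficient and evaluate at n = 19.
C(n,2); C(19,2) = 171
(n² − n)/2 = n(n−1)/2 = C(n,2). At n = 19: C(19,2) = 171.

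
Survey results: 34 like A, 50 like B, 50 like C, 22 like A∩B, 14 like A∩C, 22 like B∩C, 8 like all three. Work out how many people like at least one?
|A∪B∪C| = 34+50+50-22-14-22+8 = 84.

Answer: 84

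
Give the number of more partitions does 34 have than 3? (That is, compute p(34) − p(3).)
12,307

Explanation: Pentagonal recurrence p(n) = p(n−1) + p(n−2) − p(n−5) − p(n−7) + …: p(34) = p(33) + p(32) − p(29) − p(27) + p(22) + p(19) − p(12) − p(8) = 10,143 + 8,349 − 4,565 − 3,010 + 1,002 + 490 − 77 − 22 = 12,310.
p(3) = p(2) + p(1) = 2 + 1 = 3.
Difference = 12,310 − 3 = 12,307.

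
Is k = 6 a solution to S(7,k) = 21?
Yes

Reasoning: S(7,6) = 6·S(6,6) + S(6,5) = 6·1 + 15 = 21, which equals 21.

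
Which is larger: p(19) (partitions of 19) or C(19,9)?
Pentagonal recurrence p(n) = p(n−1) + p(n−2) − p(n−5) − p(n−7) + …: p(19) = p(18) + p(17) − p(14) − p(12) + p(7) + p(4) = 385 + 297 − 135 − 77 + 15 + 5 = 490; C(19,9) = 92,378.

Answer: C(19,9)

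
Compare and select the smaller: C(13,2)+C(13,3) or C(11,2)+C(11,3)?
C(11,2)+C(11,3)

Explanation: First=364, Second=220.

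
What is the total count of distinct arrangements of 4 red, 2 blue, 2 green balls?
420

Explanation: Multinomial: 8!/(4! × 2! × 2!) = 420.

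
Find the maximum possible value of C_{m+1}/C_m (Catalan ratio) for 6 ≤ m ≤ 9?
38/11

Working:
C_{m+1}/C_m = 2(2m+1)/(m+2), which increases with m. Maximum at m = 9: 2·19/11 = 38/11.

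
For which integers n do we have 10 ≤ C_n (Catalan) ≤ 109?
4, 5

Solution: C_3=5; C_4=14; C_5=42; C_6=132. So valid n = 4, 5.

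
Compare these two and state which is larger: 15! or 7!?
15!=1,307,674,368,000, 7!=5,040. 15! > 7!.
Final answer: 15!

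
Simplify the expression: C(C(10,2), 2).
990

Working:
C(10,2) = 45, then C(45, 2) = 990.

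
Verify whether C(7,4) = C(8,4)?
False

Reasoning: LHS = C(7,4) = 35; RHS = C(8,4) = 70. 35 ≠ 70, so the statement does not hold.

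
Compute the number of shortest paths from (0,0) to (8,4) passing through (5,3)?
224
To (5,3): C(8,5)=56. From there: C(4,3)=4. Total: 224.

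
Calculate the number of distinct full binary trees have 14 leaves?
742,900

Solution: Using the Catalan number formula: C_n = C(2n, n) / (n+1)
C_13 = C(26, 13) / (13+1)
     = 10400600 / 14
     = 742,900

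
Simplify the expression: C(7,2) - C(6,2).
6

Reasoning: C(7,2) - C(6,2) = C(6,1) = 6.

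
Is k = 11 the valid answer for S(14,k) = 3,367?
S(14,11) = 11·S(13,11) + S(13,10) = 11·2,431 + 39,325 = 66,066, which does not equal 3,367.

Answer: No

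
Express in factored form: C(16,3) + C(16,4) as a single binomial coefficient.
C(17,4)

Explanation: By Pascal's identity: C(16,3) + C(16,4) = C(17,4) = 2,380.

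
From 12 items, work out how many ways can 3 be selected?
220

Explanation: C(12,3) = 12! / (3! × (12-3)!)
         = 12! / (3! × 9!)
         = 220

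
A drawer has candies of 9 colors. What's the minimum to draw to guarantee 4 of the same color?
28

Working:
Worst case: 3 of each = 27. One more: 28.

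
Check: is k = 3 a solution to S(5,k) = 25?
Yes

Reasoning: S(5,3) = 3·S(4,3) + S(4,2) = 3·6 + 7 = 25, which equals 25.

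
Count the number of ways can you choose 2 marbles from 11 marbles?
55

Explanation: C(11,2) = 11! / (2! × (11-2)!)
         = 11! / (2! × 9!)
         = 55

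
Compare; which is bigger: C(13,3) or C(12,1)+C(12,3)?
C(13,3)=286; C(12,1)+C(12,3)=12+220=232.

Answer: C(13,3)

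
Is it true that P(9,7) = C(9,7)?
P(9,7) = 181,440 but C(9,7) = 36; they differ by a factor of 7! = 5040, so the statement does not hold.

Answer: False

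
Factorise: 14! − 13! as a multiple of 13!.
13 × 13! = 80,951,270,400
14! − 13! = 14·13! − 13! = (14 − 1)·13! = 13 × 13! = 80,951,270,400.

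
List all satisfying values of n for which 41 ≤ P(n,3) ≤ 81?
5

Explanation: P(4,3)=24; P(5,3)=60; P(6,3)=120. So valid n = 5.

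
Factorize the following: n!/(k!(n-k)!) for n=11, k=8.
C(11,8) = 165

Solution: This is the binomial coefficient C(11,8) = 165.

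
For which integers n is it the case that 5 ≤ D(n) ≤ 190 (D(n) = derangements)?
Using D(n) = (n−1)[D(n−1) + D(n−2)] with D(1)=0, D(2)=1: D(3)=2; D(4)=9; D(5)=44; D(6)=265. So valid n = 4, 5.
Final answer: 4, 5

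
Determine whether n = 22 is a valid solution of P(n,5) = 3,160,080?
P(22,5) = 22·21·20·19·18 = 3,160,080, which equals 3,160,080.
Final answer: Yes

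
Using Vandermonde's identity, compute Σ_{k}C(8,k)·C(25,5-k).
237,336

Solution: = C(8+25,5) = C(33,5) = 237,336.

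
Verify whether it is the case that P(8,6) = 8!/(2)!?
Permutation formula P(n,k) = n!/(n-k)!: 8!/2! = 40,320/2 = 20,160 = P(8,6). The statement holds.
Final answer: True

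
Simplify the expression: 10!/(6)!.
This equals 10×9×...×7 = 5,040.
Final answer: 5,040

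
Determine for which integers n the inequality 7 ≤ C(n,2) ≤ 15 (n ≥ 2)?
5, 6
C(4,2)=6; C(5,2)=10; C(6,2)=15; C(7,2)=21. So valid n = 5, 6.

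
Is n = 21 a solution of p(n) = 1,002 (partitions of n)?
Pentagonal recurrence p(n) = p(n−1) + p(n−2) − p(n−5) − p(n−7) + …: p(21) = p(20) + p(19) − p(16) − p(14) + p(9) + p(6) = 627 + 490 − 231 − 135 + 30 + 11 = 792, which does not equal 1,002.

Answer: No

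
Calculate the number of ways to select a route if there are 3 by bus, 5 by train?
8

Explanation: By the addition principle: 3 + 5 = 8.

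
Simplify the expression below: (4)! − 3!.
18

Explanation: (4)! − 3! = (4)·3! − 3! = (4−1)·3! = 3·3! = 18.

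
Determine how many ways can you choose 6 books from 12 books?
924
C(12,6) = 12! / (6! × (12-6)!)
         = 12! / (6! × 6!)
         = 924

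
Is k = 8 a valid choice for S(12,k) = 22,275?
No

S(12,8) = 8·S(11,8) + S(11,7) = 8·11,880 + 63,987 = 159,027, which does not equal 22,275.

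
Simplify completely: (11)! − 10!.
36,288,000

(11)! − 10! = (11)·10! − 10! = (11−1)·10! = 10·10! = 36,288,000.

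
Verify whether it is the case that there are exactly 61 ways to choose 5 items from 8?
C(8,5) = 56 ≠ 61.
Final answer: False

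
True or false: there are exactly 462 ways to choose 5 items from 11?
True
C(11,5) = 462.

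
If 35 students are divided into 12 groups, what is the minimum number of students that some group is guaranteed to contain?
3

Explanation: Pigeonhole: ⌈35/12⌉ = 3.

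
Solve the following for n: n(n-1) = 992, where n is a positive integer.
n² − n − 992 = 0, so n = (1 ± √(1 + 4·992))/2 = (1 ± √3,969)/2 = (1 ± 63)/2, i.e. n = 32 or n = -31. Taking the positive root, n = 32 (check: 32×31 = 992).

Answer: 32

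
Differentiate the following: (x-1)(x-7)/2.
(2x - 8)/2

Working:
d/dx[(x-1)(x-7)] = (x-7) + (x-1) = 2x - 8. Dividing by 2 gives (2x - 8)/2.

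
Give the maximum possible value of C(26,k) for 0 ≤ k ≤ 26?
10,400,600

Solution: Maximum at k = 13: C(26,13) = 10,400,600.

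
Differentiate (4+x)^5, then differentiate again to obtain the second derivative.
20(4+x)^3

Explanation: First derivative: 5(4+x)^{4}. Second derivative: 5·4·(4+x)^{3} = 20(4+x)^{3}.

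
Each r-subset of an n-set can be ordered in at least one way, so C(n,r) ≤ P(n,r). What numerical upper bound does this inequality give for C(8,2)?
56

Working:
P(8,2) = 8·7 = 56, so C(8,2) ≤ 56. (The bound is loose by a factor of 2! = 2: C(8,2) = 56/2 = 28.)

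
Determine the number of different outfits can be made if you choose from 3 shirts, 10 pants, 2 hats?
60

Explanation: By the multiplication principle: 3 × 10 × 2 = 60.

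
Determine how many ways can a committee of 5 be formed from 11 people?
462

Working:
C(11,5) = 11! / (5! × (11-5)!)
         = 11! / (5! × 6!)
         = 462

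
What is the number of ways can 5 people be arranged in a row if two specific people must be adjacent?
48
Treat pair as unit: (5-1)! arrangements × 2 internal orders = 48.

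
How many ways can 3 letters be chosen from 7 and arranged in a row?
P(7,3) = 7!/(7-3)! = 210.
Final answer: 210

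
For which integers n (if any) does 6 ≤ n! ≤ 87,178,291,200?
3, 4, 5, 6, 7, 8, 9, 10, 11, 12, 13, 14

Reasoning: n! is strictly increasing; 3! = 6 and 14! = 87,178,291,200, so valid n = 3, 4, 5, 6, 7, 8, 9, 10, 11, 12, 13, 14.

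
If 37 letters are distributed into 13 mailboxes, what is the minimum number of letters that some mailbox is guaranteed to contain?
Pigeonhole: ⌈37/13⌉ = 3.
Final answer: 3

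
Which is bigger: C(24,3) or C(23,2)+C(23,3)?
By Pascal's identity: C(24,3) = C(23,2)+C(23,3) = 2,024. Equal.
Final answer: Equal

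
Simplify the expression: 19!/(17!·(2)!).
This is C(19,17) = 171.
Final answer: 171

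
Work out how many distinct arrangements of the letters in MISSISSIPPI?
34,650

Explanation: Word has 11 letters (M=1, I=4, S=4, P=2). Arrangements: 11!/Π(k!) = 34,650.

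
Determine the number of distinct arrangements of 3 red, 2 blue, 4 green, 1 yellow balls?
Multinomial: 10!/(3! × 2! × 4! × 1!) = 12,600.

Answer: 12,600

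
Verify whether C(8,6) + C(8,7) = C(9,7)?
True
Pascal's identity: LHS = 28 + 8 = 36; RHS = C(9,7) = 36. Both sides agree, so the statement holds.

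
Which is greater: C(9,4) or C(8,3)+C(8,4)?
By Pascal's identity: C(9,4) = C(8,3)+C(8,4) = 126. Equal.

Answer: Equal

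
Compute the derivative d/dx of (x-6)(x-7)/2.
(2x - 13)/2
d/dx[(x-6)(x-7)] = (x-7) + (x-6) = 2x - 13. Dividing by 2 gives (2x - 13)/2.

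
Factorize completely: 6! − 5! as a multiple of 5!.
5 × 5! = 600

Solution: 6! − 5! = 6·5! − 5! = (6 − 1)·5! = 5 × 5! = 600.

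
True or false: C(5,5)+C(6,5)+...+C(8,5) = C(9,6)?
True

Hockey stick identity gives Σ = C(9,6) = 84; RHS C(9,6) = 84.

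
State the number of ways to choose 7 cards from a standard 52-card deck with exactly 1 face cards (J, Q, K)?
46,060,560
12 face cards and 40 non-face cards: C(12,1) × C(40,6) = 12 × 3,838,380 = 46,060,560.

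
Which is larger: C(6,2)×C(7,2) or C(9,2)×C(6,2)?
C(6,2)×C(7,2)=315, C(9,2)×C(6,2)=540.

Answer: C(9,2)×C(6,2)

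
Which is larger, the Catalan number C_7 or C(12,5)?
C(12,5)

C_7 = C(14,7)/(7+1) = 3,432/8 = 429; C(12,5) = 792.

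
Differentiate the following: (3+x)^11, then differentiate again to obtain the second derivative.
110(3+x)^9

Working:
First derivative: 11(3+x)^{10}. Second derivative: 11·10·(3+x)^{9} = 110(3+x)^{9}.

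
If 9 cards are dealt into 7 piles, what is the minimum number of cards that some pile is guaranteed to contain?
Pigeonhole: ⌈9/7⌉ = 2.

Answer: 2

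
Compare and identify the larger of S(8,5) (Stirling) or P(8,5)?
P(8,5)

Working:
S(8,5) = 5·S(7,5) + S(7,4) = 5·140 + 350 = 1,050; P(8,5) = 6,720.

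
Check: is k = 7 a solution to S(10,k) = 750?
No

Explanation: S(10,7) = 7·S(9,7) + S(9,6) = 7·462 + 2,646 = 5,880, which does not equal 750.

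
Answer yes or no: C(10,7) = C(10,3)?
Yes

Solution: Symmetry C(n,k) = C(n,n-k): C(10,7) = 120 and C(10,3) = 120. Both sides agree, so the statement holds.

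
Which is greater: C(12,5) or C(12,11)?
C(12,5)=792, C(12,11)=12.

Answer: C(12,5)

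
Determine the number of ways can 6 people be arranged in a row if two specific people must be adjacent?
240

Treat pair as unit: (6-1)! arrangements × 2 internal orders = 240.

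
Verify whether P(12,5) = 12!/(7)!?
True

Solution: Permutation formula P(n,k) = n!/(n-k)!: 12!/7! = 479,001,600/5,040 = 95,040 = P(12,5). The statement holds.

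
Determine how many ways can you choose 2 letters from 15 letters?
105

C(15,2) = 15! / (2! × (15-2)!)
         = 15! / (2! × 13!)
         = 105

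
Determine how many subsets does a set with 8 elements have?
Each element can be included or excluded: 2^8 = 256.
Final answer: 256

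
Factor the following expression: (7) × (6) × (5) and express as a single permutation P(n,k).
P(7,3) = 7!/(4)!

Solution: Product of 3 consecutive descending integers starting at 7: P(7,3) = 7!/4! = 210.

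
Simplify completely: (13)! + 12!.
(13)! + 12! = (13)·12! + 12! = (13+1)·12! = 14·12! = 6,706,022,400.
Final answer: 6,706,022,400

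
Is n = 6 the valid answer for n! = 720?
Yes

Explanation: 6! = 6·5! = 6·120 = 720, which equals 720.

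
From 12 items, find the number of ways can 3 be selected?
220

Explanation: C(12,3) = 12! / (3! × (12-3)!)
         = 12! / (3! × 9!)
         = 220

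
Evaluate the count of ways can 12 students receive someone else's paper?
176,214,841

Using D(n) = (n-1)[D(n-1) + D(n-2)]:
D(12) = (12-1) × [D(11) + D(10)]
      = 11 × [14684570 + 1334961]
      = 11 × 16019531
      = 176,214,841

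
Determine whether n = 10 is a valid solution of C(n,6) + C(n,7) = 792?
No

Solution: C(10,6) + C(10,7) = 210 + 120 = 330, which does not equal 792.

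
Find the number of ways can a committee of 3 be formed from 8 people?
56

Working:
C(8,3) = 8! / (3! × (8-3)!)
         = 8! / (3! × 5!)
         = 56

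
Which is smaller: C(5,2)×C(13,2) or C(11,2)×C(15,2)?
C(5,2)×C(13,2)

Reasoning: C(5,2)×C(13,2)=780, C(11,2)×C(15,2)=5,775.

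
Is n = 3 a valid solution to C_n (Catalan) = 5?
C_3 = C(6,3)/(3+1) = 20/4 = 5, which equals 5.

Answer: Yes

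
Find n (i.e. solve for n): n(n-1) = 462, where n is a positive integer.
n² − n − 462 = 0, so n = (1 ± √(1 + 4·462))/2 = (1 ± √1,849)/2 = (1 ± 43)/2, i.e. n = 22 or n = -21. Taking the positive root, n = 22 (check: 22×21 = 462).
Final answer: 22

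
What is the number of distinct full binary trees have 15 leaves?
Using the Catalan number formula: C_n = C(2n, n) / (n+1)
C_14 = C(28, 14) / (14+1)
     = 40116600 / 15
     = 2,674,440
Final answer: 2,674,440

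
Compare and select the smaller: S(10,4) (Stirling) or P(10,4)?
P(10,4)

Reasoning: S(10,4) = 4·S(9,4) + S(9,3) = 4·7,770 + 3,025 = 34,105; P(10,4) = 5,040.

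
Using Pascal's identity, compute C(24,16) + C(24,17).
1,081,575

Explanation: C(24,16) + C(24,17) = C(25,17) = 1,081,575.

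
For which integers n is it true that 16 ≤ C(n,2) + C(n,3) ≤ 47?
C(4,2)+C(4,3)=10; C(5,2)+C(5,3)=20; C(6,2)+C(6,3)=35; C(7,2)+C(7,3)=56. So valid n = 5, 6.

Answer: 5, 6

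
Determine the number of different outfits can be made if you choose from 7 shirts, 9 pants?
63

Explanation: By the multiplication principle: 7 × 9 = 63.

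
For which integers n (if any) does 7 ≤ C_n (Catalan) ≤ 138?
4, 5, 6

Solution: C_3=5; C_4=14; C_5=42; C_6=132; C_7=429. So valid n = 4, 5, 6.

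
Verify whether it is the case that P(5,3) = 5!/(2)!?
Permutation formula P(n,k) = n!/(n-k)!: 5!/2! = 120/2 = 60 = P(5,3). The statement holds.

Answer: True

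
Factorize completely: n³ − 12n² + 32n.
n(n − 4)(n − 8)
n³ − 12n² + 32n = n(n² − 12n + 32) = n(n − 4)(n − 8).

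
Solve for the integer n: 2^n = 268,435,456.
268,435,456 = 1,024 × 1,024 × 256 = 2^10 × 2^10 × 2^8 = 2^28, so n = 28.
Final answer: 28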